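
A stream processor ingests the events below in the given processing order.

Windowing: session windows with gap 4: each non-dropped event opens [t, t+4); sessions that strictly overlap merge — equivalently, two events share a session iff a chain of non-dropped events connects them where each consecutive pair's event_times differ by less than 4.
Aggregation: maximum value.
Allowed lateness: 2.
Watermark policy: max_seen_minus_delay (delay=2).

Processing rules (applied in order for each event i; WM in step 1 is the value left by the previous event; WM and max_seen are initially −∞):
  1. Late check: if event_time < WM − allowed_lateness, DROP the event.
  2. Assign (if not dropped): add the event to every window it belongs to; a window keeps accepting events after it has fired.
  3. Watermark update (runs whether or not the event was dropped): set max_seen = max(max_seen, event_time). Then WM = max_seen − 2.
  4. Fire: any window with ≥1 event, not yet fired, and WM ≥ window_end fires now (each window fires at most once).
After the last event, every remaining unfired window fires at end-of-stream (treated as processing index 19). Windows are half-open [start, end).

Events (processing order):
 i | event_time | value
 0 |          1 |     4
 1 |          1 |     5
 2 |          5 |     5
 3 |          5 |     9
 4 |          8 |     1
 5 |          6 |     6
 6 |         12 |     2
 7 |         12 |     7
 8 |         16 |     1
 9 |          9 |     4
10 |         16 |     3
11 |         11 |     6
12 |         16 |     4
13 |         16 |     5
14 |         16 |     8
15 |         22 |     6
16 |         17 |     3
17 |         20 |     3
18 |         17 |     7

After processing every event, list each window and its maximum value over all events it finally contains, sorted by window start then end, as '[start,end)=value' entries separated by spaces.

[1,5)=5 [5,12)=9 [12,16)=7 [16,20)=8 [20,26)=6

i=0 t=1 v=4: → [1,5); WM=-1
i=1 t=1 v=5: → [1,5); WM=-1
i=2 t=5 v=5: → [5,9); WM=3
i=3 t=5 v=9: → [5,9); WM=3
i=4 t=8 v=1: → [5,12); WM=6
i=5 t=6 v=6: → [5,12); WM=6
i=6 t=12 v=2: → [12,16); WM=10
i=7 t=12 v=7: → [12,16); WM=10
i=8 t=16 v=1: → [16,20); WM=14
i=9 t=9 v=4: DROP (t<14-2); WM=14
i=10 t=16 v=3: → [16,20); WM=14
i=11 t=11 v=6: DROP (t<14-2); WM=14
i=12 t=16 v=4: → [16,20); WM=14
i=13 t=16 v=5: → [16,20); WM=14
i=14 t=16 v=8: → [16,20); WM=14
i=15 t=22 v=6: → [22,26); WM=20
i=16 t=17 v=3: DROP (t<20-2); WM=20
i=17 t=20 v=3: → [20,26); WM=20
i=18 t=17 v=7: DROP (t<20-2); WM=20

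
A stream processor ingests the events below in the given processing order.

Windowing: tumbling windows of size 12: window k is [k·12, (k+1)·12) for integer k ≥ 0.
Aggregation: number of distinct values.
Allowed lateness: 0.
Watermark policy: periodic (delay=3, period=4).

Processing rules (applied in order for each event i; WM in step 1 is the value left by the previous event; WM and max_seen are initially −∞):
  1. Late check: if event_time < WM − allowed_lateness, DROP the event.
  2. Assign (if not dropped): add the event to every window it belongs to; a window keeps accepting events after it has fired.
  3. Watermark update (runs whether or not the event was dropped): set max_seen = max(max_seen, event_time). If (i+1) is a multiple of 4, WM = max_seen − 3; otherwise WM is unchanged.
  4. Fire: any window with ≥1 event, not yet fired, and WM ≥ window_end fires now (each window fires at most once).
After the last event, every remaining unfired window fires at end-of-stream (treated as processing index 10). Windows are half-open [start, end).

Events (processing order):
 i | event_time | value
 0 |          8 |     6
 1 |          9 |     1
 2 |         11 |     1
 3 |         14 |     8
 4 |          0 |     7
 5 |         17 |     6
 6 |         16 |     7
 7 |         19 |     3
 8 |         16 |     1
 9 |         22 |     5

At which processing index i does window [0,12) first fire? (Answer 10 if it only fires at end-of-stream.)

7

i=0 t=8 v=6: → [0,12); WM=−∞
i=1 t=9 v=1: → [0,12); WM=−∞
i=2 t=11 v=1: → [0,12); WM=−∞
i=3 t=14 v=8: → [12,24); WM=11
i=4 t=0 v=7: DROP (t<11-0); WM=11
i=5 t=17 v=6: → [12,24); WM=11
i=6 t=16 v=7: → [12,24); WM=11
i=7 t=19 v=3: → [12,24); WM=16; [0,12) fires=2
i=8 t=16 v=1: → [12,24); WM=16
i=9 t=22 v=5: → [12,24); WM=16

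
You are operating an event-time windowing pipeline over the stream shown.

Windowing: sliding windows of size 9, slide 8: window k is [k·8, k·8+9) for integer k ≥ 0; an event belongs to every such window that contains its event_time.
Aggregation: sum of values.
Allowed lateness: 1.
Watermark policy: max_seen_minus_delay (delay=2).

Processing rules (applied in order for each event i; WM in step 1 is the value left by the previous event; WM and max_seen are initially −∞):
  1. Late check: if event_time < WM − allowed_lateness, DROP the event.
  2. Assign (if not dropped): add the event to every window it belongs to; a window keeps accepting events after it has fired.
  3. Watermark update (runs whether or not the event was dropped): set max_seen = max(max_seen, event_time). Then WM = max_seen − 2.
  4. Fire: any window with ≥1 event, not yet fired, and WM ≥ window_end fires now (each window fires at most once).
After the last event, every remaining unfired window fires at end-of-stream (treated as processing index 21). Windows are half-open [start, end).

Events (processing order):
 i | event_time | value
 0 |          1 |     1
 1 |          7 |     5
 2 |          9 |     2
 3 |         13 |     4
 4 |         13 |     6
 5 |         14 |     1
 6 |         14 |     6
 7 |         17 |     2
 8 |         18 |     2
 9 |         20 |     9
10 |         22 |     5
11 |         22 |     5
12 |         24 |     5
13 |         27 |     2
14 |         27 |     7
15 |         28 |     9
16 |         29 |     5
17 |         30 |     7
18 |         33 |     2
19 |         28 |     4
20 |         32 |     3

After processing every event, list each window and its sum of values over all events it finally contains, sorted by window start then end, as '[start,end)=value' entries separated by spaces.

[0,9)=6 [8,17)=19 [16,25)=28 [24,33)=38 [32,41)=5

i=0 t=1 v=1: → [0,9); WM=-1
i=1 t=7 v=5: → [0,9); WM=5
i=2 t=9 v=2: → [8,17); WM=7
i=3 t=13 v=4: → [8,17); WM=11; [0,9) fires=6
i=4 t=13 v=6: → [8,17); WM=11
i=5 t=14 v=1: → [8,17); WM=12
i=6 t=14 v=6: → [8,17); WM=12
i=7 t=17 v=2: → [16,25); WM=15
i=8 t=18 v=2: → [16,25); WM=16
i=9 t=20 v=9: → [16,25); WM=18; [8,17) fires=19
i=10 t=22 v=5: → [16,25); WM=20
i=11 t=22 v=5: → [16,25); WM=20
i=12 t=24 v=5: → [24,33),[16,25); WM=22
i=13 t=27 v=2: → [24,33); WM=25; [16,25) fires=28
i=14 t=27 v=7: → [24,33); WM=25
i=15 t=28 v=9: → [24,33); WM=26
i=16 t=29 v=5: → [24,33); WM=27
i=17 t=30 v=7: → [24,33); WM=28
i=18 t=33 v=2: → [32,41); WM=31
i=19 t=28 v=4: DROP (t<31-1); WM=31
i=20 t=32 v=3: → [32,41),[24,33); WM=31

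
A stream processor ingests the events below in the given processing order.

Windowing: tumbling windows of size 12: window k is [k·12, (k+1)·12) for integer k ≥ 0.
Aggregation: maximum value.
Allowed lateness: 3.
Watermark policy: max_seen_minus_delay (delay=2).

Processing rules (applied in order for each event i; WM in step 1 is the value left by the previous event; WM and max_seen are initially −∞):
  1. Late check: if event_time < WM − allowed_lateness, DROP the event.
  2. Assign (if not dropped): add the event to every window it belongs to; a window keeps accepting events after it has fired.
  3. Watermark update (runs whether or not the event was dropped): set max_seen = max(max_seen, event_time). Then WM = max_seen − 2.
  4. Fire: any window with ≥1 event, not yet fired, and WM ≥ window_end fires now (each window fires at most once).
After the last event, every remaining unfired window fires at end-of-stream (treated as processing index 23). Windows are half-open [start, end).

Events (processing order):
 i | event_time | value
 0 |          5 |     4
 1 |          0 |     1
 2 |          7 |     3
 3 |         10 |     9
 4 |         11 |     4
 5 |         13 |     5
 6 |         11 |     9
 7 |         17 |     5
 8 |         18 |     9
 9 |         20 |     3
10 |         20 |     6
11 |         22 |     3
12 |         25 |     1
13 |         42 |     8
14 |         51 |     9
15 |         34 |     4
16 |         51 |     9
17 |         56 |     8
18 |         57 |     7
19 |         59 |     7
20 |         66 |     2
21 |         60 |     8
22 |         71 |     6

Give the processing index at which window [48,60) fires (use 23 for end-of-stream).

20

i=0 t=5 v=4: → [0,12); WM=3
i=1 t=0 v=1: → [0,12); WM=3
i=2 t=7 v=3: → [0,12); WM=5
i=3 t=10 v=9: → [0,12); WM=8
i=4 t=11 v=4: → [0,12); WM=9
i=5 t=13 v=5: → [12,24); WM=11
i=6 t=11 v=9: → [0,12); WM=11
i=7 t=17 v=5: → [12,24); WM=15; [0,12) fires=9
i=8 t=18 v=9: → [12,24); WM=16
i=9 t=20 v=3: → [12,24); WM=18
i=10 t=20 v=6: → [12,24); WM=18
i=11 t=22 v=3: → [12,24); WM=20
i=12 t=25 v=1: → [24,36); WM=23
i=13 t=42 v=8: → [36,48); WM=40; [12,24) fires=9 [24,36) fires=1
i=14 t=51 v=9: → [48,60); WM=49; [36,48) fires=8
i=15 t=34 v=4: DROP (t<49-3); WM=49
i=16 t=51 v=9: → [48,60); WM=49
i=17 t=56 v=8: → [48,60); WM=54
i=18 t=57 v=7: → [48,60); WM=55
i=19 t=59 v=7: → [48,60); WM=57
i=20 t=66 v=2: → [60,72); WM=64; [48,60) fires=9
i=21 t=60 v=8: DROP (t<64-3); WM=64
i=22 t=71 v=6: → [60,72); WM=69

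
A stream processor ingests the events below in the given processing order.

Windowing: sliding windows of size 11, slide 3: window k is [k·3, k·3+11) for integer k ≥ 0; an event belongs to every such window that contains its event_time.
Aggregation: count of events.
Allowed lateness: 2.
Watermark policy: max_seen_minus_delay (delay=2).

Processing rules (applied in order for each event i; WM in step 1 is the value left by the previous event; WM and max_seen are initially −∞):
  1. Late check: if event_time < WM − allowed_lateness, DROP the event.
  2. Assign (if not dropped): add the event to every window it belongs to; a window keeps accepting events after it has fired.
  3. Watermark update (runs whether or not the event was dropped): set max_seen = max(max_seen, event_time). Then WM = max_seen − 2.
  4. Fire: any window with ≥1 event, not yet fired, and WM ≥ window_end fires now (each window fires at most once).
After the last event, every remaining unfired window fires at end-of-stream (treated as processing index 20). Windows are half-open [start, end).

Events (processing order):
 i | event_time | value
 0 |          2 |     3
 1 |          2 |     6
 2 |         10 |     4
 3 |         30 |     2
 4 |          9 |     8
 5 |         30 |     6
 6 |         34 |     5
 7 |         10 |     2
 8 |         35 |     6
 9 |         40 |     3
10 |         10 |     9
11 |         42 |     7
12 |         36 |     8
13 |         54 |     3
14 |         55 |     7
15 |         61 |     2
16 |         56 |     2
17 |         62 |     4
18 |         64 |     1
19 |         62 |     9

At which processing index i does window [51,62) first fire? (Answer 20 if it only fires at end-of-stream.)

18

i=0 t=2 v=3: → [0,11); WM=0
i=1 t=2 v=6: → [0,11); WM=0
i=2 t=10 v=4: → [9,20),[6,17),[3,14),[0,11); WM=8
i=3 t=30 v=2: → [30,41),[27,38),[24,35),[21,32); WM=28; [0,11) fires=3 [3,14) fires=1 [6,17) fires=1 [9,20) fires=1
i=4 t=9 v=8: DROP (t<28-2); WM=28
i=5 t=30 v=6: → [30,41),[27,38),[24,35),[21,32); WM=28
i=6 t=34 v=5: → [33,44),[30,41),[27,38),[24,35); WM=32; [21,32) fires=2
i=7 t=10 v=2: DROP (t<32-2); WM=32
i=8 t=35 v=6: → [33,44),[30,41),[27,38); WM=33
i=9 t=40 v=3: → [39,50),[36,47),[33,44),[30,41); WM=38; [24,35) fires=3 [27,38) fires=4
i=10 t=10 v=9: DROP (t<38-2); WM=38
i=11 t=42 v=7: → [42,53),[39,50),[36,47),[33,44); WM=40
i=12 t=36 v=8: DROP (t<40-2); WM=40
i=13 t=54 v=3: → [54,65),[51,62),[48,59),[45,56); WM=52; [30,41) fires=5 [33,44) fires=4 [36,47) fires=2 [39,50) fires=2
i=14 t=55 v=7: → [54,65),[51,62),[48,59),[45,56); WM=53; [42,53) fires=1
i=15 t=61 v=2: → [60,71),[57,68),[54,65),[51,62); WM=59; [45,56) fires=2 [48,59) fires=2
i=16 t=56 v=2: DROP (t<59-2); WM=59
i=17 t=62 v=4: → [60,71),[57,68),[54,65); WM=60
i=18 t=64 v=1: → [63,74),[60,71),[57,68),[54,65); WM=62; [51,62) fires=3
i=19 t=62 v=9: → [60,71),[57,68),[54,65); WM=62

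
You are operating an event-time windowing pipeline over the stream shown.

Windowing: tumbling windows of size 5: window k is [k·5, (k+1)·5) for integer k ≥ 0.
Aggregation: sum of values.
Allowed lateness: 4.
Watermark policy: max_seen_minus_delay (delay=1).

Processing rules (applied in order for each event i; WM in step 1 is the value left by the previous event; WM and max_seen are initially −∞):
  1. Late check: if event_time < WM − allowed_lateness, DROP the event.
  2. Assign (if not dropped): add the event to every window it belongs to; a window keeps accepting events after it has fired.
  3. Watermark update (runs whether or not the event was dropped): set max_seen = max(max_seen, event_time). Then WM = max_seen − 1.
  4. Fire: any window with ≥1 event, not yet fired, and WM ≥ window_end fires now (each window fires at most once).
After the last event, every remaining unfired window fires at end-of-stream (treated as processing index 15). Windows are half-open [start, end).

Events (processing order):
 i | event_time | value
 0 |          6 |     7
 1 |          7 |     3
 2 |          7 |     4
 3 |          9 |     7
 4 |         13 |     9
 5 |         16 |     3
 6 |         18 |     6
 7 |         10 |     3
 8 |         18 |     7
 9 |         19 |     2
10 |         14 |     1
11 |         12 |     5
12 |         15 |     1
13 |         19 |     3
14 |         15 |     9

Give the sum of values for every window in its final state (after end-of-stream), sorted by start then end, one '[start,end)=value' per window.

i=0 t=6 v=7: → [5,10); WM=5
i=1 t=7 v=3: → [5,10); WM=6
i=2 t=7 v=4: → [5,10); WM=6
i=3 t=9 v=7: → [5,10); WM=8
i=4 t=13 v=9: → [10,15); WM=12; [5,10) fires=21
i=5 t=16 v=3: → [15,20); WM=15; [10,15) fires=9
i=6 t=18 v=6: → [15,20); WM=17
i=7 t=10 v=3: DROP (t<17-4); WM=17
i=8 t=18 v=7: → [15,20); WM=17
i=9 t=19 v=2: → [15,20); WM=18
i=10 t=14 v=1: → [10,15); WM=18
i=11 t=12 v=5: DROP (t<18-4); WM=18
i=12 t=15 v=1: → [15,20); WM=18
i=13 t=19 v=3: → [15,20); WM=18
i=14 t=15 v=9: → [15,20); WM=18

[5,10)=21 [10,15)=10 [15,20)=31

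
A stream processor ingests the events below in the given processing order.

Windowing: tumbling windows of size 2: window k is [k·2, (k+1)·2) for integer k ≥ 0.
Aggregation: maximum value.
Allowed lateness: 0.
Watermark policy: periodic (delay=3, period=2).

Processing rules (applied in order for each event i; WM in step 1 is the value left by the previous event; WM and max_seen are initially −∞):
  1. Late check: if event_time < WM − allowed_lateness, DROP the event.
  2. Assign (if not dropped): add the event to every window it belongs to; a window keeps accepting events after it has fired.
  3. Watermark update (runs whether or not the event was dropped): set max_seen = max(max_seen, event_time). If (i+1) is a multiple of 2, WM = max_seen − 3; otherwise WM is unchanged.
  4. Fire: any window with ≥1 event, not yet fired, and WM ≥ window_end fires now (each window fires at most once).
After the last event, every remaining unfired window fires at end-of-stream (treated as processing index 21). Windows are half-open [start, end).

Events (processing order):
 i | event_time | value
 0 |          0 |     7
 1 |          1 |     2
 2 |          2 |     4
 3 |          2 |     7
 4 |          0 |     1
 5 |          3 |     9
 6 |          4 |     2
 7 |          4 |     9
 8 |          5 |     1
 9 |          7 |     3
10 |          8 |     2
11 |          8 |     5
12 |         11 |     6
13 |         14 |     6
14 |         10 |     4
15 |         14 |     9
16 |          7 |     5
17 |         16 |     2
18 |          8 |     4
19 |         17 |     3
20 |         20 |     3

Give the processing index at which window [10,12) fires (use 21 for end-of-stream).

17

i=0 t=0 v=7: → [0,2); WM=−∞
i=1 t=1 v=2: → [0,2); WM=-2
i=2 t=2 v=4: → [2,4); WM=-2
i=3 t=2 v=7: → [2,4); WM=-1
i=4 t=0 v=1: → [0,2); WM=-1
i=5 t=3 v=9: → [2,4); WM=0
i=6 t=4 v=2: → [4,6); WM=0
i=7 t=4 v=9: → [4,6); WM=1
i=8 t=5 v=1: → [4,6); WM=1
i=9 t=7 v=3: → [6,8); WM=4; [0,2) fires=7 [2,4) fires=9
i=10 t=8 v=2: → [8,10); WM=4
i=11 t=8 v=5: → [8,10); WM=5
i=12 t=11 v=6: → [10,12); WM=5
i=13 t=14 v=6: → [14,16); WM=11; [4,6) fires=9 [6,8) fires=3 [8,10) fires=5
i=14 t=10 v=4: DROP (t<11-0); WM=11
i=15 t=14 v=9: → [14,16); WM=11
i=16 t=7 v=5: DROP (t<11-0); WM=11
i=17 t=16 v=2: → [16,18); WM=13; [10,12) fires=6
i=18 t=8 v=4: DROP (t<13-0); WM=13
i=19 t=17 v=3: → [16,18); WM=14
i=20 t=20 v=3: → [20,22); WM=14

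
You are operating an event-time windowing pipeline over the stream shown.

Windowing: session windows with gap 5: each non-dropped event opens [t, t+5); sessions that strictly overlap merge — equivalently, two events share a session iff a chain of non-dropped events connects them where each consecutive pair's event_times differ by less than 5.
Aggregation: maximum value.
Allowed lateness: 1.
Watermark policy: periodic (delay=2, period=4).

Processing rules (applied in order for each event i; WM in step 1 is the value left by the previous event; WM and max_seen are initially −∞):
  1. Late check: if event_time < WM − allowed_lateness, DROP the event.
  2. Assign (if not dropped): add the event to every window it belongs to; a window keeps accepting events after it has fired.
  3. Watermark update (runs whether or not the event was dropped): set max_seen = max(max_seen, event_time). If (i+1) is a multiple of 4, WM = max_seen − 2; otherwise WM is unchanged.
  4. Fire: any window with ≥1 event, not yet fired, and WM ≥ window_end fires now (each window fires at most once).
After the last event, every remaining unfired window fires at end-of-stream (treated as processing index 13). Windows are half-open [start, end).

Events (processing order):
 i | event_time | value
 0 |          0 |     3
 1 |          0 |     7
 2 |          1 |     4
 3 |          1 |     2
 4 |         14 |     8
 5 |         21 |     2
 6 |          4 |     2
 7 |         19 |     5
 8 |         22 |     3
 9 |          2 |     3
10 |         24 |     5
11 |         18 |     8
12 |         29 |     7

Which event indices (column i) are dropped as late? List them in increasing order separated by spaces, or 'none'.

i=0 t=0 v=3: → [0,5); WM=−∞
i=1 t=0 v=7: → [0,5); WM=−∞
i=2 t=1 v=4: → [0,6); WM=−∞
i=3 t=1 v=2: → [0,6); WM=-1
i=4 t=14 v=8: → [14,19); WM=-1
i=5 t=21 v=2: → [21,26); WM=-1
i=6 t=4 v=2: → [0,9); WM=-1
i=7 t=19 v=5: → [19,26); WM=19
i=8 t=22 v=3: → [19,27); WM=19
i=9 t=2 v=3: DROP (t<19-1); WM=19
i=10 t=24 v=5: → [19,29); WM=19
i=11 t=18 v=8: → [14,29); WM=22
i=12 t=29 v=7: → [29,34); WM=22

9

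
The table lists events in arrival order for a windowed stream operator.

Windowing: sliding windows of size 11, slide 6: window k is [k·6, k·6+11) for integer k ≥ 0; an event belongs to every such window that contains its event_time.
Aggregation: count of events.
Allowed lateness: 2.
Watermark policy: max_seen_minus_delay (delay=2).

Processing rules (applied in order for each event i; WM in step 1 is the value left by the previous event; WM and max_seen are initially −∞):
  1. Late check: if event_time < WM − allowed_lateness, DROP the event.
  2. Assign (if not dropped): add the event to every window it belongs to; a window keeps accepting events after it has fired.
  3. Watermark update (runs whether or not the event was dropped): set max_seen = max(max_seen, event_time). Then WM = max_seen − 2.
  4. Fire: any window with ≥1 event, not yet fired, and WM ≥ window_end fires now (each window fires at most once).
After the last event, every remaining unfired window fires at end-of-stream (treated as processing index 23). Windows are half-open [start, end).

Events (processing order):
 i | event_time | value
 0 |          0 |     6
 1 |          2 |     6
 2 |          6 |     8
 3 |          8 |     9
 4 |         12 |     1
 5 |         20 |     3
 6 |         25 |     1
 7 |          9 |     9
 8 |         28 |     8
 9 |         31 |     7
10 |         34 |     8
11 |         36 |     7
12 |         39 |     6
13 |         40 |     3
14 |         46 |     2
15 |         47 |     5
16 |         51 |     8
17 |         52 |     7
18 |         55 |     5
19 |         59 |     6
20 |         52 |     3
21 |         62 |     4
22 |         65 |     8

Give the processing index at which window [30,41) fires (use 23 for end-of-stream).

i=0 t=0 v=6: → [0,11); WM=-2
i=1 t=2 v=6: → [0,11); WM=0
i=2 t=6 v=8: → [6,17),[0,11); WM=4
i=3 t=8 v=9: → [6,17),[0,11); WM=6
i=4 t=12 v=1: → [12,23),[6,17); WM=10
i=5 t=20 v=3: → [18,29),[12,23); WM=18; [0,11) fires=4 [6,17) fires=3
i=6 t=25 v=1: → [24,35),[18,29); WM=23; [12,23) fires=2
i=7 t=9 v=9: DROP (t<23-2); WM=23
i=8 t=28 v=8: → [24,35),[18,29); WM=26
i=9 t=31 v=7: → [30,41),[24,35); WM=29; [18,29) fires=3
i=10 t=34 v=8: → [30,41),[24,35); WM=32
i=11 t=36 v=7: → [36,47),[30,41); WM=34
i=12 t=39 v=6: → [36,47),[30,41); WM=37; [24,35) fires=4
i=13 t=40 v=3: → [36,47),[30,41); WM=38
i=14 t=46 v=2: → [42,53),[36,47); WM=44; [30,41) fires=5
i=15 t=47 v=5: → [42,53); WM=45
i=16 t=51 v=8: → [48,59),[42,53); WM=49; [36,47) fires=4
i=17 t=52 v=7: → [48,59),[42,53); WM=50
i=18 t=55 v=5: → [54,65),[48,59); WM=53; [42,53) fires=4
i=19 t=59 v=6: → [54,65); WM=57
i=20 t=52 v=3: DROP (t<57-2); WM=57
i=21 t=62 v=4: → [60,71),[54,65); WM=60; [48,59) fires=3
i=22 t=65 v=8: → [60,71); WM=63

14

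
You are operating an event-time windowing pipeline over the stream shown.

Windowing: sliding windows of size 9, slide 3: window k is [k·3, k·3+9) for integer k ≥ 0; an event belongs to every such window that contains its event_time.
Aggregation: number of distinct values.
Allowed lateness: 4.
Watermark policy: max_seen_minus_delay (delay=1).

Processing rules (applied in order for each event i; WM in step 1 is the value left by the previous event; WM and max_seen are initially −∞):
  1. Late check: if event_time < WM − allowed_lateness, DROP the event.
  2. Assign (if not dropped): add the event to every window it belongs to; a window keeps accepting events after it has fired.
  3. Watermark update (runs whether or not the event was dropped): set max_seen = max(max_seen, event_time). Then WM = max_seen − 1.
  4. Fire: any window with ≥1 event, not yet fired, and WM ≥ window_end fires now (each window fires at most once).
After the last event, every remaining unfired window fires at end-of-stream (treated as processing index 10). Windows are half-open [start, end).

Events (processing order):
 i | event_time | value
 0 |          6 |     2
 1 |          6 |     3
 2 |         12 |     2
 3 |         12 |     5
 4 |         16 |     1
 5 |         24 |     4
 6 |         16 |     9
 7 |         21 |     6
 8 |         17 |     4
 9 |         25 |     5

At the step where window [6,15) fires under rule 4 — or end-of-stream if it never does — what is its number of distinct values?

3

i=0 t=6 v=2: → [6,15),[3,12),[0,9); WM=5
i=1 t=6 v=3: → [6,15),[3,12),[0,9); WM=5
i=2 t=12 v=2: → [12,21),[9,18),[6,15); WM=11; [0,9) fires=2
i=3 t=12 v=5: → [12,21),[9,18),[6,15); WM=11
i=4 t=16 v=1: → [15,24),[12,21),[9,18); WM=15; [3,12) fires=2 [6,15) fires=3
i=5 t=24 v=4: → [24,33),[21,30),[18,27); WM=23; [9,18) fires=3 [12,21) fires=3
i=6 t=16 v=9: DROP (t<23-4); WM=23
i=7 t=21 v=6: → [21,30),[18,27),[15,24); WM=23
i=8 t=17 v=4: DROP (t<23-4); WM=23
i=9 t=25 v=5: → [24,33),[21,30),[18,27); WM=24; [15,24) fires=2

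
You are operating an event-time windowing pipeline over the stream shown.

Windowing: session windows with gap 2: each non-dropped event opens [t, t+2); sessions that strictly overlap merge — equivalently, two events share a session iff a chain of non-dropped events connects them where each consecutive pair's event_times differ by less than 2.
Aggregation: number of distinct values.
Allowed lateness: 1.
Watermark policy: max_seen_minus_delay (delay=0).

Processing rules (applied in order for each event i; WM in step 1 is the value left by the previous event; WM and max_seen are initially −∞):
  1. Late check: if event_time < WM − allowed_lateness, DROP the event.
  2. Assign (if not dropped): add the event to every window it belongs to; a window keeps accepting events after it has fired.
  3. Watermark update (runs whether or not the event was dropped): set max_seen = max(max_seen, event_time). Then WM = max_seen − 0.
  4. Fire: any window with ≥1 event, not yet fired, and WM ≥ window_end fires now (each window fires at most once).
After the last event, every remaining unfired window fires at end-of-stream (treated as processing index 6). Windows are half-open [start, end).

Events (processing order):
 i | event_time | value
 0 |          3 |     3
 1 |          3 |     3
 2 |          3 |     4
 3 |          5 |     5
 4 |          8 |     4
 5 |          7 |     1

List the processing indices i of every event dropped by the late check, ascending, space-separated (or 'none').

i=0 t=3 v=3: → [3,5); WM=3
i=1 t=3 v=3: → [3,5); WM=3
i=2 t=3 v=4: → [3,5); WM=3
i=3 t=5 v=5: → [5,7); WM=5
i=4 t=8 v=4: → [8,10); WM=8
i=5 t=7 v=1: → [7,10); WM=8

none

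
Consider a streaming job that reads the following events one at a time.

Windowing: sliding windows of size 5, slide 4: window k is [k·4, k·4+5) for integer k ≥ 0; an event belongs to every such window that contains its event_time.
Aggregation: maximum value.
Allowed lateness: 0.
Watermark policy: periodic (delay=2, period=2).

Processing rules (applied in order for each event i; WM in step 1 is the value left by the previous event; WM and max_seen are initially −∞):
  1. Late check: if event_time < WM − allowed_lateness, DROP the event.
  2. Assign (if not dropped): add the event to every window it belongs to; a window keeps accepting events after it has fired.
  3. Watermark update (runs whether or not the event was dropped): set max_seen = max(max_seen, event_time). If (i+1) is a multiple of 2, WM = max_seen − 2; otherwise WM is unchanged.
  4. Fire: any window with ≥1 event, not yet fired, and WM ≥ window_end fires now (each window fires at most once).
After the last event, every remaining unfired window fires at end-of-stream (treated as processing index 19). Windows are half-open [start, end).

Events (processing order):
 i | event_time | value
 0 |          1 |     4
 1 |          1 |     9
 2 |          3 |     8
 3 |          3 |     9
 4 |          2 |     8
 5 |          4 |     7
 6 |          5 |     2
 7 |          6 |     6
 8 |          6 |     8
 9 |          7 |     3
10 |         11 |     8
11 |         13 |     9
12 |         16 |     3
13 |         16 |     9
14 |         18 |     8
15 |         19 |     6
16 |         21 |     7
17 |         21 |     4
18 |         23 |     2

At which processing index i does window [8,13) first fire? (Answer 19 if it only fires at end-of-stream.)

i=0 t=1 v=4: → [0,5); WM=−∞
i=1 t=1 v=9: → [0,5); WM=-1
i=2 t=3 v=8: → [0,5); WM=-1
i=3 t=3 v=9: → [0,5); WM=1
i=4 t=2 v=8: → [0,5); WM=1
i=5 t=4 v=7: → [4,9),[0,5); WM=2
i=6 t=5 v=2: → [4,9); WM=2
i=7 t=6 v=6: → [4,9); WM=4
i=8 t=6 v=8: → [4,9); WM=4
i=9 t=7 v=3: → [4,9); WM=5; [0,5) fires=9
i=10 t=11 v=8: → [8,13); WM=5
i=11 t=13 v=9: → [12,17); WM=11; [4,9) fires=8
i=12 t=16 v=3: → [16,21),[12,17); WM=11
i=13 t=16 v=9: → [16,21),[12,17); WM=14; [8,13) fires=8
i=14 t=18 v=8: → [16,21); WM=14
i=15 t=19 v=6: → [16,21); WM=17; [12,17) fires=9
i=16 t=21 v=7: → [20,25); WM=17
i=17 t=21 v=4: → [20,25); WM=19
i=18 t=23 v=2: → [20,25); WM=19

13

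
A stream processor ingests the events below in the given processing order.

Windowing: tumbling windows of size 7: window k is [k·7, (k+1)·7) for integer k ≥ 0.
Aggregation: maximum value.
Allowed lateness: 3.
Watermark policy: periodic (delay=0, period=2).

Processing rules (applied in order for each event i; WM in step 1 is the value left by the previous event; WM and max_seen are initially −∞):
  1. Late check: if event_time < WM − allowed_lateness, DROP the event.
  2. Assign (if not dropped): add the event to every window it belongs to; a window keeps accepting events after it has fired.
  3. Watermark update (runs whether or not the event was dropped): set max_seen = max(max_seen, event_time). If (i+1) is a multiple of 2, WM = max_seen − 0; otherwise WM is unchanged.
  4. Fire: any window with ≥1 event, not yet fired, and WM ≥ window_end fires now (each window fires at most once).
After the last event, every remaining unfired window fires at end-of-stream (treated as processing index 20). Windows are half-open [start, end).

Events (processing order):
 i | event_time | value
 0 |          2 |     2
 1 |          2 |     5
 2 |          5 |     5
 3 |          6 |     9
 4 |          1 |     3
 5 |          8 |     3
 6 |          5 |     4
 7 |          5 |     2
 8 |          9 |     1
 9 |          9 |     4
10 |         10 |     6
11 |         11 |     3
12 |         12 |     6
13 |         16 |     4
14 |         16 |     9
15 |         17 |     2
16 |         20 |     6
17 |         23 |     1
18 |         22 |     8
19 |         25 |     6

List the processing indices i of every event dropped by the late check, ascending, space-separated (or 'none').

i=0 t=2 v=2: → [0,7); WM=−∞
i=1 t=2 v=5: → [0,7); WM=2
i=2 t=5 v=5: → [0,7); WM=2
i=3 t=6 v=9: → [0,7); WM=6
i=4 t=1 v=3: DROP (t<6-3); WM=6
i=5 t=8 v=3: → [7,14); WM=8; [0,7) fires=9
i=6 t=5 v=4: → [0,7); WM=8
i=7 t=5 v=2: → [0,7); WM=8
i=8 t=9 v=1: → [7,14); WM=8
i=9 t=9 v=4: → [7,14); WM=9
i=10 t=10 v=6: → [7,14); WM=9
i=11 t=11 v=3: → [7,14); WM=11
i=12 t=12 v=6: → [7,14); WM=11
i=13 t=16 v=4: → [14,21); WM=16; [7,14) fires=6
i=14 t=16 v=9: → [14,21); WM=16
i=15 t=17 v=2: → [14,21); WM=17
i=16 t=20 v=6: → [14,21); WM=17
i=17 t=23 v=1: → [21,28); WM=23; [14,21) fires=9
i=18 t=22 v=8: → [21,28); WM=23
i=19 t=25 v=6: → [21,28); WM=25

4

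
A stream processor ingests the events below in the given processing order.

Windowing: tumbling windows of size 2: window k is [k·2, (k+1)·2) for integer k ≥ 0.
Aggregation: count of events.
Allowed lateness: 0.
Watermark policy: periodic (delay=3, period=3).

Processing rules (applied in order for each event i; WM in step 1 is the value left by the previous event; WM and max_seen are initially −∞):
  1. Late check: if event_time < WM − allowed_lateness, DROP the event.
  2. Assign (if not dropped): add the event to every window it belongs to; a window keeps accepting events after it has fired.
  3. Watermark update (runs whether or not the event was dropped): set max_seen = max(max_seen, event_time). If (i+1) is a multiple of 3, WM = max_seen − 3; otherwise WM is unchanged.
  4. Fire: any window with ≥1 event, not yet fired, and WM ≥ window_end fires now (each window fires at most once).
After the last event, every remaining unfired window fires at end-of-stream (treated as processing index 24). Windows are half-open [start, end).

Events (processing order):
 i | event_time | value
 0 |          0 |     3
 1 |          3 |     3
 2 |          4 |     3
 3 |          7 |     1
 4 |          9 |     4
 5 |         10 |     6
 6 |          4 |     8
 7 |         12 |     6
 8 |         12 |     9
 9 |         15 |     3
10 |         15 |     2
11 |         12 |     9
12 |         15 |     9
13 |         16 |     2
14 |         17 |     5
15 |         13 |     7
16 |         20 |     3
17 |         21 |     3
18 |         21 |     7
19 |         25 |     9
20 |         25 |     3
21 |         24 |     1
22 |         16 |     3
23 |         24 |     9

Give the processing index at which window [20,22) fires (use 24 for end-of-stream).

20

i=0 t=0 v=3: → [0,2); WM=−∞
i=1 t=3 v=3: → [2,4); WM=−∞
i=2 t=4 v=3: → [4,6); WM=1
i=3 t=7 v=1: → [6,8); WM=1
i=4 t=9 v=4: → [8,10); WM=1
i=5 t=10 v=6: → [10,12); WM=7; [0,2) fires=1 [2,4) fires=1 [4,6) fires=1
i=6 t=4 v=8: DROP (t<7-0); WM=7
i=7 t=12 v=6: → [12,14); WM=7
i=8 t=12 v=9: → [12,14); WM=9; [6,8) fires=1
i=9 t=15 v=3: → [14,16); WM=9
i=10 t=15 v=2: → [14,16); WM=9
i=11 t=12 v=9: → [12,14); WM=12; [8,10) fires=1 [10,12) fires=1
i=12 t=15 v=9: → [14,16); WM=12
i=13 t=16 v=2: → [16,18); WM=12
i=14 t=17 v=5: → [16,18); WM=14; [12,14) fires=3
i=15 t=13 v=7: DROP (t<14-0); WM=14
i=16 t=20 v=3: → [20,22); WM=14
i=17 t=21 v=3: → [20,22); WM=18; [14,16) fires=3 [16,18) fires=2
i=18 t=21 v=7: → [20,22); WM=18
i=19 t=25 v=9: → [24,26); WM=18
i=20 t=25 v=3: → [24,26); WM=22; [20,22) fires=3
i=21 t=24 v=1: → [24,26); WM=22
i=22 t=16 v=3: DROP (t<22-0); WM=22
i=23 t=24 v=9: → [24,26); WM=22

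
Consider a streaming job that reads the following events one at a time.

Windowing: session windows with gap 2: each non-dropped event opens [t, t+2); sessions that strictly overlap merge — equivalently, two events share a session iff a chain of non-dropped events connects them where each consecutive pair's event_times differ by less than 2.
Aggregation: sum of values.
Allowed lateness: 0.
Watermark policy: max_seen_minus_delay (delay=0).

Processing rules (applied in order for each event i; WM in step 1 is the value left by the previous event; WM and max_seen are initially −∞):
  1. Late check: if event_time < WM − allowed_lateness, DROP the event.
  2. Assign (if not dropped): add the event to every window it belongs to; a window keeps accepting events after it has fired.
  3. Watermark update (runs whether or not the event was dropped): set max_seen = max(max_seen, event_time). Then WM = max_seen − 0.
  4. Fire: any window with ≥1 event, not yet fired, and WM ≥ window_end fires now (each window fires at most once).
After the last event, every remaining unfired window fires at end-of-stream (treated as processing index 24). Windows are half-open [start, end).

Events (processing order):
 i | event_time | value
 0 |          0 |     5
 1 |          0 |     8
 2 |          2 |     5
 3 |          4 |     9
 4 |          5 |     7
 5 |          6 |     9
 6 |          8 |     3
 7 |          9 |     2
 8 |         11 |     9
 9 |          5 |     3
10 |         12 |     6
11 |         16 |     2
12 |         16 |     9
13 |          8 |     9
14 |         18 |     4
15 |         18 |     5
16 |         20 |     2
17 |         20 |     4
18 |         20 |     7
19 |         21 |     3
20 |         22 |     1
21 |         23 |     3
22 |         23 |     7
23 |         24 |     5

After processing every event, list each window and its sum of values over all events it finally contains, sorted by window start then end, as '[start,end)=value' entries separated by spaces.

i=0 t=0 v=5: → [0,2); WM=0
i=1 t=0 v=8: → [0,2); WM=0
i=2 t=2 v=5: → [2,4); WM=2
i=3 t=4 v=9: → [4,6); WM=4
i=4 t=5 v=7: → [4,7); WM=5
i=5 t=6 v=9: → [4,8); WM=6
i=6 t=8 v=3: → [8,10); WM=8
i=7 t=9 v=2: → [8,11); WM=9
i=8 t=11 v=9: → [11,13); WM=11
i=9 t=5 v=3: DROP (t<11-0); WM=11
i=10 t=12 v=6: → [11,14); WM=12
i=11 t=16 v=2: → [16,18); WM=16
i=12 t=16 v=9: → [16,18); WM=16
i=13 t=8 v=9: DROP (t<16-0); WM=16
i=14 t=18 v=4: → [18,20); WM=18
i=15 t=18 v=5: → [18,20); WM=18
i=16 t=20 v=2: → [20,22); WM=20
i=17 t=20 v=4: → [20,22); WM=20
i=18 t=20 v=7: → [20,22); WM=20
i=19 t=21 v=3: → [20,23); WM=21
i=20 t=22 v=1: → [20,24); WM=22
i=21 t=23 v=3: → [20,25); WM=23
i=22 t=23 v=7: → [20,25); WM=23
i=23 t=24 v=5: → [20,26); WM=24

[0,2)=13 [2,4)=5 [4,8)=25 [8,11)=5 [11,14)=15 [16,18)=11 [18,20)=9 [20,26)=32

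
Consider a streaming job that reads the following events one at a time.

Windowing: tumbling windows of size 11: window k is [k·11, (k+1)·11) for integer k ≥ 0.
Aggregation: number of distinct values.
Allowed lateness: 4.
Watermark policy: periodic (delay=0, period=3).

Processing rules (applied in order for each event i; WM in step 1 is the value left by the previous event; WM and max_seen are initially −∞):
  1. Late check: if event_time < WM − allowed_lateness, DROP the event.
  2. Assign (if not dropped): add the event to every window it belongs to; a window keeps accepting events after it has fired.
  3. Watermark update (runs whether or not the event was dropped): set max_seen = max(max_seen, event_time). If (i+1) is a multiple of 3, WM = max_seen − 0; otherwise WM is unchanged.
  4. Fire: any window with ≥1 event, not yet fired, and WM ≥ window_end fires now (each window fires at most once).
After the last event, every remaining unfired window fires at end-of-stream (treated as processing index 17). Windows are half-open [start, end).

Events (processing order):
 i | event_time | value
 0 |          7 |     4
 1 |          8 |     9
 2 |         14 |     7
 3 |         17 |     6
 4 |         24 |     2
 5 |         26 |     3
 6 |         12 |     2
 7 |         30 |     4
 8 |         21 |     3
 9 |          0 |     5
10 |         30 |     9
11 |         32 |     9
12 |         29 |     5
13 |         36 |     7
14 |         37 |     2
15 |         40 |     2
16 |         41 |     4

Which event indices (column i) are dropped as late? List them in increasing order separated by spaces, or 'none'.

i=0 t=7 v=4: → [0,11); WM=−∞
i=1 t=8 v=9: → [0,11); WM=−∞
i=2 t=14 v=7: → [11,22); WM=14; [0,11) fires=2
i=3 t=17 v=6: → [11,22); WM=14
i=4 t=24 v=2: → [22,33); WM=14
i=5 t=26 v=3: → [22,33); WM=26; [11,22) fires=2
i=6 t=12 v=2: DROP (t<26-4); WM=26
i=7 t=30 v=4: → [22,33); WM=26
i=8 t=21 v=3: DROP (t<26-4); WM=30
i=9 t=0 v=5: DROP (t<30-4); WM=30
i=10 t=30 v=9: → [22,33); WM=30
i=11 t=32 v=9: → [22,33); WM=32
i=12 t=29 v=5: → [22,33); WM=32
i=13 t=36 v=7: → [33,44); WM=32
i=14 t=37 v=2: → [33,44); WM=37; [22,33) fires=5
i=15 t=40 v=2: → [33,44); WM=37
i=16 t=41 v=4: → [33,44); WM=37

6 8 9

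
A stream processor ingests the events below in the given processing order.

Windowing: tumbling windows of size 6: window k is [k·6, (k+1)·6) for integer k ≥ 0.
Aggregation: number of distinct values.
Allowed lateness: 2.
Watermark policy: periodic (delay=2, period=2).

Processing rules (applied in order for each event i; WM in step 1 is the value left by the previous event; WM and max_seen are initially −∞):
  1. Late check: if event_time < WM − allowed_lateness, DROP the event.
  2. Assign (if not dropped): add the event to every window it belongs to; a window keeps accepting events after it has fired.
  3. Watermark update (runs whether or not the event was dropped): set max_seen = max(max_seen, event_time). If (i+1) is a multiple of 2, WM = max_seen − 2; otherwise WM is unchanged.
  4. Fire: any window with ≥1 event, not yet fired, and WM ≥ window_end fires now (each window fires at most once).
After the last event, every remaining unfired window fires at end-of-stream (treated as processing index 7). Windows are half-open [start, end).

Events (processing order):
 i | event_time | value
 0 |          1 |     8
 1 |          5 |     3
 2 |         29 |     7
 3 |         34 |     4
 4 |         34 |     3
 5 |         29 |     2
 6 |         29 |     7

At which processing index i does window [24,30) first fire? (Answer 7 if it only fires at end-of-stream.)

i=0 t=1 v=8: → [0,6); WM=−∞
i=1 t=5 v=3: → [0,6); WM=3
i=2 t=29 v=7: → [24,30); WM=3
i=3 t=34 v=4: → [30,36); WM=32; [0,6) fires=2 [24,30) fires=1
i=4 t=34 v=3: → [30,36); WM=32
i=5 t=29 v=2: DROP (t<32-2); WM=32
i=6 t=29 v=7: DROP (t<32-2); WM=32

3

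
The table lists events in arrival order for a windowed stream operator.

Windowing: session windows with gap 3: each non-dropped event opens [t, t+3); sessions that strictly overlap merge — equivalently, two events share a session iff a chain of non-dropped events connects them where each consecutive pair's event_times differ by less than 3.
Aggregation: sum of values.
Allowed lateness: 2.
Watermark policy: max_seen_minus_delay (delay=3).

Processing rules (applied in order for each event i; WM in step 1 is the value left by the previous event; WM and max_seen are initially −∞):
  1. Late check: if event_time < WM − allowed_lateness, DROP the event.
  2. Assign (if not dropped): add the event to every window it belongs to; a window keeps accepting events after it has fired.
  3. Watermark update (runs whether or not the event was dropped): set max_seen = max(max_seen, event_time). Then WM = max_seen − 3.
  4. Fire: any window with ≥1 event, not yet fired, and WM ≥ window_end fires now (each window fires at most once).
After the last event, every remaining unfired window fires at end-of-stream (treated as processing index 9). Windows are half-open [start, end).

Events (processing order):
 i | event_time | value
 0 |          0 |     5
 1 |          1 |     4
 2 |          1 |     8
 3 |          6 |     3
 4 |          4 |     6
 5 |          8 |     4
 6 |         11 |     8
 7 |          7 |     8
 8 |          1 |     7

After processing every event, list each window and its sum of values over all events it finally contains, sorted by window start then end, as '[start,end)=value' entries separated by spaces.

[0,4)=17 [4,11)=21 [11,14)=8

i=0 t=0 v=5: → [0,3); WM=-3
i=1 t=1 v=4: → [0,4); WM=-2
i=2 t=1 v=8: → [0,4); WM=-2
i=3 t=6 v=3: → [6,9); WM=3
i=4 t=4 v=6: → [4,9); WM=3
i=5 t=8 v=4: → [4,11); WM=5
i=6 t=11 v=8: → [11,14); WM=8
i=7 t=7 v=8: → [4,11); WM=8
i=8 t=1 v=7: DROP (t<8-2); WM=8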